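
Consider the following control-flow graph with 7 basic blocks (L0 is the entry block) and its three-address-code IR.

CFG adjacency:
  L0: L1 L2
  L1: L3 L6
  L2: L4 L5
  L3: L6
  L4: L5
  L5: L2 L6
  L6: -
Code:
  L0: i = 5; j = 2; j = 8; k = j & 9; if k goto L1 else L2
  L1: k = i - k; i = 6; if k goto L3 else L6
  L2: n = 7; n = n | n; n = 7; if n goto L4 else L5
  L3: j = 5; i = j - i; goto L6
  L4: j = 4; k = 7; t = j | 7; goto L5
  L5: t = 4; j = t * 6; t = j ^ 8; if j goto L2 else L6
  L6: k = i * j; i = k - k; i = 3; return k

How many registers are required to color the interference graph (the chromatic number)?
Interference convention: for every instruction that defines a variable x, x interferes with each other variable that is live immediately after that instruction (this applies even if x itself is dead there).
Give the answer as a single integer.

Answer: 3

Analysis:
Per-block:
  L0 def {i,j,k} use ∅
  L1 def {i,k} use {i,k}
  L2 def {n} use ∅
  L3 def {i,j} use {i}
  L4 def {j,k,t} use ∅
  L5 def {j,t} use ∅
  L6 def {i,k} use {i,j}

Live sets:
  L0 li=∅ lo={i,j,k}
  L1 li={i,j,k} lo={i,j}
  L2 li={i} lo={i}
  L3 li={i} lo={i,j}
  L4 li={i} lo={i}
  L5 li={i} lo={i,j}
  L6 li={i,j} lo=∅

Interference:
  i — {j,k,n,t}
  j — {i,k,t}
  k — {i,j}
  n — {i}
  t — {i,j}

Chromatic number:
  {i,j,k} pairwise interfere (3-clique) ⇒ χ ≥ 3
  assign i→c0 j→c1 k→c2 n→c1 t→c2 — no edge inside a register ⇒ χ ≤ 3
  χ = 3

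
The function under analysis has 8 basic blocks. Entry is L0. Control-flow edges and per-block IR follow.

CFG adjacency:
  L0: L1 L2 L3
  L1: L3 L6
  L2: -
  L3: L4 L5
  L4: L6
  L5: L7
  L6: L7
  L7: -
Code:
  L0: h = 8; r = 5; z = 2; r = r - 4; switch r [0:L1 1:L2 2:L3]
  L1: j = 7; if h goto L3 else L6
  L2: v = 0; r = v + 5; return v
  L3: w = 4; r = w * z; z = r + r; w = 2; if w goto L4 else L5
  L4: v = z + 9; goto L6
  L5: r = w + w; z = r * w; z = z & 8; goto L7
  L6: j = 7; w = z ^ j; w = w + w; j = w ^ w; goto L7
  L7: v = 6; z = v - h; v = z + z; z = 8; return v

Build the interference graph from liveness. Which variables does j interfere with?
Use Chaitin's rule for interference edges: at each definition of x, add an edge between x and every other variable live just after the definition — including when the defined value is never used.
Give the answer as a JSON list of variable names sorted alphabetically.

def/use:
  L0 def {h,r,z} use ∅
  L1 def {j} use {h}
  L2 def {r,v} use ∅
  L3 def {r,w,z} use {z}
  L4 def {v} use {z}
  L5 def {r,z} use {w}
  L6 def {j,w} use {z}
  L7 def {v,z} use {h}

Liveness:
  L0: in=∅ out={h,z}
  L1: in={h,z} out={h,z}
  L2: in=∅ out=∅
  L3: in={h,z} out={h,w,z}
  L4: in={h,z} out={h,z}
  L5: in={h,w} out={h}
  L6: in={h,z} out={h}
  L7: in={h} out=∅

Interference:
  h↔{j,r,v,w,z}
  j↔{h,z}
  r↔{h,v,w,z}
  v↔{h,r,z}
  w↔{h,r,z}
  z↔{h,j,r,v,w}

N(j) = ["h", "z"]

Answer: ["h", "z"]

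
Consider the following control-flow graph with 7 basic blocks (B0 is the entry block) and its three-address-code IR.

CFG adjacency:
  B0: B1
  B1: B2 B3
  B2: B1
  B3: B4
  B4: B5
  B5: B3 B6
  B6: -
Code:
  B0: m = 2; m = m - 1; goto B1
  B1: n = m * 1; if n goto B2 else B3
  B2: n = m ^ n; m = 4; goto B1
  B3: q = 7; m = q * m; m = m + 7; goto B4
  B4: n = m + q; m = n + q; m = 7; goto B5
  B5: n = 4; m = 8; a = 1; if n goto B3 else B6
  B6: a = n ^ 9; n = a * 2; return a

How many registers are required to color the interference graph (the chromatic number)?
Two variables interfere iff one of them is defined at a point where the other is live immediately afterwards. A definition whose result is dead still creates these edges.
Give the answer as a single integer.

Block summaries:
  B0: {m} / ∅
  B1: {n} / {m}
  B2: {m,n} / {m,n}
  B3: {m,q} / {m}
  B4: {m,n} / {m,q}
  B5: {a,m,n} / ∅
  B6: {a,n} / {n}

Backward fixpoint:
  B0: in=∅ out={m}
  B1: in={m} out={m,n}
  B2: in={m,n} out={m}
  B3: in={m} out={m,q}
  B4: in={m,q} out=∅
  B5: in=∅ out={m,n}
  B6: in={n} out=∅

Conflict graph:
  a — {m,n}
  m — {a,n,q}
  n — {a,m,q}
  q — {m,n}

Colouring:
  {a,m,n} pairwise interfere (3-clique) ⇒ χ ≥ 3
  assign a→R2 m→R0 n→R1 q→R2 — no edge inside a register ⇒ χ ≤ 3
  χ = 3

Answer: 3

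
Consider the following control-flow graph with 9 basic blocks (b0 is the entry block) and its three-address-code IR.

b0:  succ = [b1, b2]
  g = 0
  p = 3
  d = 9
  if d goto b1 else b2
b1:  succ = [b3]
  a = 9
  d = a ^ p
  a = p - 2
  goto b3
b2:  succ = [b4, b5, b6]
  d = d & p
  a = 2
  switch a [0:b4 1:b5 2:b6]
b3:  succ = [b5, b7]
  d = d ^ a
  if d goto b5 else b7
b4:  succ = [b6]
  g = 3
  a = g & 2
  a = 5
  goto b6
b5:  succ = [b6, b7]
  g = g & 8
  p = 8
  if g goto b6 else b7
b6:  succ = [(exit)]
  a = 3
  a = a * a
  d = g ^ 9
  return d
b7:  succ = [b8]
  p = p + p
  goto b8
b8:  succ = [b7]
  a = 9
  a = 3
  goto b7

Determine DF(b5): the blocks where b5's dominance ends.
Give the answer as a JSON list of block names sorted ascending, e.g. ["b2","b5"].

idom tree: b1←b0 b2←b0 b3←b1 b4←b2 b5←b0 b6←b0 b7←b0 b8←b7
Dom at joins:
  b5: preds {b2,b3}: {b0,b2} ∩ {b0,b1,b3} = {b0}; idom=b0
  b6: preds {b2,b4,b5}: {b0,b2} ∩ {b0,b2,b4} ∩ {b0,b5} = {b0}; idom=b0
  b7: preds {b3,b5,b8}: {b0,b1,b3} ∩ {b0,b5} ∩ {b0,b7,b8} = {b0}; idom=b0

DF walk-up:
  b5←b2: walk b2 to b0
  b5←b3: walk b3→b1 to b0
  b6←b2: walk b2 to b0
  b6←b4: walk b4→b2 to b0
  b6←b5: walk b5 to b0
  b7←b3: walk b3→b1 to b0
  b7←b5: walk b5 to b0
  b7←b8: walk b8→b7 to b0
  b0 → ∅
  b1 → {b5,b7}
  b2 → {b5,b6}
  b3 → {b5,b7}
  b4 → {b6}
  b5 → {b6,b7}
  b6 → ∅
  b7 → {b7}
  b8 → {b7}

DF(b5) = ["b6", "b7"]

Answer: ["b6", "b7"]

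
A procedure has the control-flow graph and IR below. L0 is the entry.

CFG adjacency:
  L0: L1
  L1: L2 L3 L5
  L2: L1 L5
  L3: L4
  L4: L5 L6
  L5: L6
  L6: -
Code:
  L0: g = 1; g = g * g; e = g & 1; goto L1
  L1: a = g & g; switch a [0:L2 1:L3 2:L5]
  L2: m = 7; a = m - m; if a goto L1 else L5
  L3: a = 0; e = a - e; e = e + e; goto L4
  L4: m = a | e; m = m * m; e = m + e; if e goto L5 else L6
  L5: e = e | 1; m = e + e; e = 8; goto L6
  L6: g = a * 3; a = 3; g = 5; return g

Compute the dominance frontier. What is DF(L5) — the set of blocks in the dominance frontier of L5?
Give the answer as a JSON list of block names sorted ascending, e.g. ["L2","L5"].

Answer: ["L6"]

Derivation:
idom tree: L1←L0 L2←L1 L3←L1 L4←L3 L5←L1 L6←L1
Dom∩ at merges:
  L1: preds {L0,L2}: {L0} ∩ {L0,L1,L2} = {L0}; idom=L0
  L5: preds {L1,L2,L4}: {L0,L1} ∩ {L0,L1,L2} ∩ {L0,L1,L3,L4} = {L0,L1}; idom=L1
  L6: preds {L4,L5}: {L0,L1,L3,L4} ∩ {L0,L1,L5} = {L0,L1}; idom=L1

Frontier:
  L1←L0: walk · to L0
  L1←L2: walk L2→L1 to L0
  L5←L1: walk · to L1
  L5←L2: walk L2 to L1
  L5←L4: walk L4→L3 to L1
  L6←L4: walk L4→L3 to L1
  L6←L5: walk L5 to L1
  L0 → ∅
  L1 → {L1}
  L2 → {L1,L5}
  L3 → {L5,L6}
  L4 → {L5,L6}
  L5 → {L6}
  L6 → ∅

DF(L5) = ["L6"]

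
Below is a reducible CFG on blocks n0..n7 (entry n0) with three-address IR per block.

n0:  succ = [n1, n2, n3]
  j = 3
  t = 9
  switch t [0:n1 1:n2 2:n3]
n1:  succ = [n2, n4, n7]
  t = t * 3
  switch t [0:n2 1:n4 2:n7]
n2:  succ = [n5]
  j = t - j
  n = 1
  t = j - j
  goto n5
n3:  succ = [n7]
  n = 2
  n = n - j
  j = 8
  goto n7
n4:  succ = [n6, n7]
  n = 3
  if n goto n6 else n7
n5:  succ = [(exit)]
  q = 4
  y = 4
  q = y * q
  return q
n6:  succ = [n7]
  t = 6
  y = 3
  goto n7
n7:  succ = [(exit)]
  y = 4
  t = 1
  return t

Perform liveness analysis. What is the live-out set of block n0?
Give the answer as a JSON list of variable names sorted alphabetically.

def/use:
  n0: {j,t} / ∅
  n1: {t} / {t}
  n2: {j,n,t} / {j,t}
  n3: {j,n} / {j}
  n4: {n} / ∅
  n5: {q,y} / ∅
  n6: {t,y} / ∅
  n7: {t,y} / ∅

Liveness:
  n0 li=∅ lo={j,t}
  n1 li={j,t} lo={j,t}
  n2 li={j,t} lo=∅
  n3 li={j} lo=∅
  n4 li=∅ lo=∅
  n5 li=∅ lo=∅
  n6 li=∅ lo=∅
  n7 li=∅ lo=∅

live-out(n0) = ["j", "t"]

Answer: ["j", "t"]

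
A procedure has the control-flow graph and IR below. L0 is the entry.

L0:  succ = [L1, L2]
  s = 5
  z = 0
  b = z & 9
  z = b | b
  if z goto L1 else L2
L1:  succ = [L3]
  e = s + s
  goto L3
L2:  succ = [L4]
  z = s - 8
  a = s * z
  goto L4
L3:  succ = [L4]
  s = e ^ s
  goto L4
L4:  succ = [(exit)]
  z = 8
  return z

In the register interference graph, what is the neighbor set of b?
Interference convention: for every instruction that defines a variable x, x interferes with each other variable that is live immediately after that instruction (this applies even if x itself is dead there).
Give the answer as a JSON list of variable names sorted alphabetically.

Block summaries:
  L0: {b,s,z} / ∅
  L1: {e} / {s}
  L2: {a,z} / {s}
  L3: {s} / {e,s}
  L4: {z} / ∅

Live sets:
  L0: in=∅ out={s}
  L1: in={s} out={e,s}
  L2: in={s} out=∅
  L3: in={e,s} out=∅
  L4: in=∅ out=∅

Interference:
  a — ∅
  b — {s}
  e — {s}
  s — {b,e,z}
  z — {s}

N(b) = ["s"]

Answer: ["s"]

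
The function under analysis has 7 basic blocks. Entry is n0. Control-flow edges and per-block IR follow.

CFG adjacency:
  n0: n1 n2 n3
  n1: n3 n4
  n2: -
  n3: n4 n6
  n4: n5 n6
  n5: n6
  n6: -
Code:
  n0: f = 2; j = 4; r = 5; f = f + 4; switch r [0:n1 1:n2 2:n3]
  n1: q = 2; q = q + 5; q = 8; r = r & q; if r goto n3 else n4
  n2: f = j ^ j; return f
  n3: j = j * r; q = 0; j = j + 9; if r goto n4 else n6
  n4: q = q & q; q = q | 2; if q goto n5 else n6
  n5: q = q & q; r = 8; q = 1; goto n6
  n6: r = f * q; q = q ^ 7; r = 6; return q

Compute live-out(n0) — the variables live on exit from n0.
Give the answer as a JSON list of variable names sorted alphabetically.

Answer: ["f", "j", "r"]

Analysis:
def/use:
  n0: {f,j,r} / ∅
  n1: {q,r} / {r}
  n2: {f} / {j}
  n3: {j,q} / {j,r}
  n4: {q} / {q}
  n5: {q,r} / {q}
  n6: {q,r} / {f,q}

Live sets:
  live n0: ∅→{f,j,r}
  live n1: {f,j,r}→{f,j,q,r}
  live n2: {j}→∅
  live n3: {f,j,r}→{f,q}
  live n4: {f,q}→{f,q}
  live n5: {f,q}→{f,q}
  live n6: {f,q}→∅

live-out(n0) = ["f", "j", "r"]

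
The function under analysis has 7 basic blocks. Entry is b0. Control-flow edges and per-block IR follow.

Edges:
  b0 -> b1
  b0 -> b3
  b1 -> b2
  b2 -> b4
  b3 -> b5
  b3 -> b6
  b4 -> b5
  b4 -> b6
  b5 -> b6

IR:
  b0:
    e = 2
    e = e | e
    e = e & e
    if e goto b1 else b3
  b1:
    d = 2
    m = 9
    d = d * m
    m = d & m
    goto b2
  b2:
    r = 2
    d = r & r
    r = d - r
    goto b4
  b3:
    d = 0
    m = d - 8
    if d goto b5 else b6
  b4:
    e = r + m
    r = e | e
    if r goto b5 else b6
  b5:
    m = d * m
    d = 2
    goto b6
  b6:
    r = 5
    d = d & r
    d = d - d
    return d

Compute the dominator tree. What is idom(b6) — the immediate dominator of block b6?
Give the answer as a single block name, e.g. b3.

idom tree: b1←b0 b2←b1 b3←b0 b4←b2 b5←b0 b6←b0
Join-block Dom:
  b5: preds {b3,b4}: {b0,b3} ∩ {b0,b1,b2,b4} = {b0}; idom=b0
  b6: preds {b3,b4,b5}: {b0,b3} ∩ {b0,b1,b2,b4} ∩ {b0,b5} = {b0}; idom=b0

idom(b6) = b0

Answer: b0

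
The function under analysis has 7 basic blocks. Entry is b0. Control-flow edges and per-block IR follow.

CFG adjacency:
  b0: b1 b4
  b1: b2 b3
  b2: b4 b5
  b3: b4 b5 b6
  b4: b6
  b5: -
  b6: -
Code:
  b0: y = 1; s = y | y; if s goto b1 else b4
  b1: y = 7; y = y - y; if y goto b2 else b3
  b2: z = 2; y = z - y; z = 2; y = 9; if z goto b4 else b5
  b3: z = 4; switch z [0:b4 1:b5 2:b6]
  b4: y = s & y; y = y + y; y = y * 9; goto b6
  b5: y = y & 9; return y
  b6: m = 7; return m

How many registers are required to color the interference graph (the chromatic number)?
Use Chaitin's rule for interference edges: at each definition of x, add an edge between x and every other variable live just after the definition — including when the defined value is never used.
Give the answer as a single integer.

Answer: 3

Working:
Block summaries:
  b0: {s,y} / ∅
  b1: {y} / ∅
  b2: {y,z} / {y}
  b3: {z} / ∅
  b4: {y} / {s,y}
  b5: {y} / {y}
  b6: {m} / ∅

Live sets:
  b0: in=∅ out={s,y}
  b1: in={s} out={s,y}
  b2: in={s,y} out={s,y}
  b3: in={s,y} out={s,y}
  b4: in={s,y} out=∅
  b5: in={y} out=∅
  b6: in=∅ out=∅

Interfere edges:
  m↔∅
  s↔{y,z}
  y↔{s,z}
  z↔{s,y}

Registers:
  {s,y,z} pairwise interfere (3-clique) ⇒ χ ≥ 3
  3-colouring: r0={m,s}  r1={y}  r2={z}
  χ = 3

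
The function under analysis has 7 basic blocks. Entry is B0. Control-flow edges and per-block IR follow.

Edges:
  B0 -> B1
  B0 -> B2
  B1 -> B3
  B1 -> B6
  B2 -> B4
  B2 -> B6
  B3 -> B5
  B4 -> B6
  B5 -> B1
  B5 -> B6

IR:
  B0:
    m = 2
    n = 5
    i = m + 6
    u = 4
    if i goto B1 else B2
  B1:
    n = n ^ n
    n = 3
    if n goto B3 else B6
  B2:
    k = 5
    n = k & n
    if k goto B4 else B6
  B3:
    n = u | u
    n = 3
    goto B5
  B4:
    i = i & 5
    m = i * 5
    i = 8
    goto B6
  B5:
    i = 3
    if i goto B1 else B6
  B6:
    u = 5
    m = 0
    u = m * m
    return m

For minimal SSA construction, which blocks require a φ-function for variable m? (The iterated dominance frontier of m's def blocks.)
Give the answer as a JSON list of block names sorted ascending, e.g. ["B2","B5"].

Answer: ["B6"]

Analysis:
idom tree: B1←B0 B2←B0 B3←B1 B4←B2 B5←B3 B6←B0
Dom∩ at merges:
  B1: preds {B0,B5}: {B0} ∩ {B0,B1,B3,B5} = {B0}; idom=B0
  B6: preds {B1,B2,B4,B5}: {B0,B1} ∩ {B0,B2} ∩ {B0,B2,B4} ∩ {B0,B1,B3,B5} = {B0}; idom=B0

Frontier:
  B1←B0: walk · to B0
  B1←B5: walk B5→B3→B1 to B0
  B6←B1: walk B1 to B0
  B6←B2: walk B2 to B0
  B6←B4: walk B4→B2 to B0
  B6←B5: walk B5→B3→B1 to B0
  B0 → ∅
  B1 → {B1,B6}
  B2 → {B6}
  B3 → {B1,B6}
  B4 → {B6}
  B5 → {B1,B6}
  B6 → ∅

φ for m: defs {B0,B4,B6}
  DF⁺ = {B6}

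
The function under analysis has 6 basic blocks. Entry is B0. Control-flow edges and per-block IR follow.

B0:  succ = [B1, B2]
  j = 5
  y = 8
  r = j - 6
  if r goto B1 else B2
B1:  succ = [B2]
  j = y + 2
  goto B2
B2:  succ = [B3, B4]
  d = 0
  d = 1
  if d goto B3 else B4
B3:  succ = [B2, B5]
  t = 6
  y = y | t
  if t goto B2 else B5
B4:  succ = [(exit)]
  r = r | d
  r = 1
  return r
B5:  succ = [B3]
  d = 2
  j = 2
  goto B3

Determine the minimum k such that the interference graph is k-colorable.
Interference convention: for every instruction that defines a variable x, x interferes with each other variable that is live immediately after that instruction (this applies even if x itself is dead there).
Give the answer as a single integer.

def/use:
  B0: {j,r,y} / ∅
  B1: {j} / {y}
  B2: {d} / ∅
  B3: {t,y} / {y}
  B4: {r} / {d,r}
  B5: {d,j} / ∅

Live sets:
  live B0: ∅→{r,y}
  live B1: {r,y}→{r,y}
  live B2: {r,y}→{d,r,y}
  live B3: {r,y}→{r,y}
  live B4: {d,r}→∅
  live B5: {r,y}→{r,y}

Interference:
  d↔{r,y}
  j↔{r,y}
  r↔{d,j,t,y}
  t↔{r,y}
  y↔{d,j,r,t}

Colouring:
  clique {d,r,y} ⇒ need ≥ 3
  assign d→c2 j→c2 r→c0 t→c2 y→c1 — no edge inside a register ⇒ χ ≤ 3
  χ = 3

Answer: 3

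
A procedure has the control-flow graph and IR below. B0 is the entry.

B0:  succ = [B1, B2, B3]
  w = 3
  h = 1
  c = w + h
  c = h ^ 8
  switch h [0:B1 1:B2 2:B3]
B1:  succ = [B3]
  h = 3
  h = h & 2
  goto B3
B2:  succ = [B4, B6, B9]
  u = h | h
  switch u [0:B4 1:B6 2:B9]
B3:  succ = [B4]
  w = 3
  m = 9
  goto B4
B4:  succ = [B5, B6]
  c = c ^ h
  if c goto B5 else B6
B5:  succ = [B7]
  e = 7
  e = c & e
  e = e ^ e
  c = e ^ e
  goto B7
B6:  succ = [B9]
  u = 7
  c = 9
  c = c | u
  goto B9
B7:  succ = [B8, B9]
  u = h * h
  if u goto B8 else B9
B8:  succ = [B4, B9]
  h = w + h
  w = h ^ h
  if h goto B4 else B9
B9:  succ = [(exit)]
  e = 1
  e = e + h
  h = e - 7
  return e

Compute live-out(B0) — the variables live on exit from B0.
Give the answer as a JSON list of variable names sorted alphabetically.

Answer: ["c", "h", "w"]

Derivation:
Block summaries:
  B0 def {c,h,w} use ∅
  B1 def {h} use ∅
  B2 def {u} use {h}
  B3 def {m,w} use ∅
  B4 def {c} use {c,h}
  B5 def {c,e} use {c}
  B6 def {c,u} use ∅
  B7 def {u} use {h}
  B8 def {h,w} use {h,w}
  B9 def {e,h} use {h}

Liveness:
  B0 li=∅ lo={c,h,w}
  B1 li={c} lo={c,h}
  B2 li={c,h,w} lo={c,h,w}
  B3 li={c,h} lo={c,h,w}
  B4 li={c,h,w} lo={c,h,w}
  B5 li={c,h,w} lo={c,h,w}
  B6 li={h} lo={h}
  B7 li={c,h,w} lo={c,h,w}
  B8 li={c,h,w} lo={c,h,w}
  B9 li={h} lo=∅

live-out(B0) = ["c", "h", "w"]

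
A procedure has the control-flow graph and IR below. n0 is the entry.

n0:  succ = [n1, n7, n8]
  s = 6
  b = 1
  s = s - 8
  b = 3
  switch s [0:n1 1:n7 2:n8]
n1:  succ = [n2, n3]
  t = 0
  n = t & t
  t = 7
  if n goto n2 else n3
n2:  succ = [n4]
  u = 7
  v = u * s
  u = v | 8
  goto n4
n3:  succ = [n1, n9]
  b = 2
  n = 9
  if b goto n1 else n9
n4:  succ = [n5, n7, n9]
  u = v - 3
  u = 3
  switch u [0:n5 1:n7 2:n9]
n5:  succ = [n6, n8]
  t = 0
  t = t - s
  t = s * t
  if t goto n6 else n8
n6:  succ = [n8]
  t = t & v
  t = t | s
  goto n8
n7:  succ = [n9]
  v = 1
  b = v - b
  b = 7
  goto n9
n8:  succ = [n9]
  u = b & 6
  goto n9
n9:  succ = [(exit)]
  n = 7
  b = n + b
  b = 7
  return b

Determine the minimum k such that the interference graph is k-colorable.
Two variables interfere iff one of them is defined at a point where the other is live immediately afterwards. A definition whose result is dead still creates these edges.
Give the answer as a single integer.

Answer: 4

Analysis:
def/use:
  n0: def={b,s} ue=∅
  n1: def={n,t} ue=∅
  n2: def={u,v} ue={s}
  n3: def={b,n} ue=∅
  n4: def={u} ue={v}
  n5: def={t} ue={s}
  n6: def={t} ue={s,t,v}
  n7: def={b,v} ue={b}
  n8: def={u} ue={b}
  n9: def={b,n} ue={b}

Backward fixpoint:
  n0: in=∅ out={b,s}
  n1: in={b,s} out={b,s}
  n2: in={b,s} out={b,s,v}
  n3: in={s} out={b,s}
  n4: in={b,s,v} out={b,s,v}
  n5: in={b,s,v} out={b,s,t,v}
  n6: in={b,s,t,v} out={b}
  n7: in={b} out={b}
  n8: in={b} out={b}
  n9: in={b} out=∅

Interfere edges:
  b — {n,s,t,u,v}
  n — {b,s,t}
  s — {b,n,t,u,v}
  t — {b,n,s,v}
  u — {b,s,v}
  v — {b,s,t,u}

Registers:
  {b,n,s,t} pairwise interfere (4-clique) ⇒ χ ≥ 4
  4-colouring: c0={b}  c1={s}  c2={t,u}  c3={n,v}
  χ = 4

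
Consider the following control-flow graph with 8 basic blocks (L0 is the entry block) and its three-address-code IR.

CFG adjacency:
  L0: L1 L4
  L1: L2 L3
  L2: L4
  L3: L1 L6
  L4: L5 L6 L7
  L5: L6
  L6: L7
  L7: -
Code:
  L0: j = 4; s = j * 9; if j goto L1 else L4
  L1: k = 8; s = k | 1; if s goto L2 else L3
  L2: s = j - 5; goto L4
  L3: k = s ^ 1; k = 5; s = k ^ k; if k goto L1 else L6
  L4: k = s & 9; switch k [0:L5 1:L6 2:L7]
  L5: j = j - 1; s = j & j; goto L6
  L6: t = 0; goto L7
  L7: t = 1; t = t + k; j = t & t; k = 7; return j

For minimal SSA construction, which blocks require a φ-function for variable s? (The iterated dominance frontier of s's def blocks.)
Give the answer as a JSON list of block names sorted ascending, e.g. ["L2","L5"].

Answer: ["L1", "L4", "L6", "L7"]

Derivation:
idom tree: L1←L0 L2←L1 L3←L1 L4←L0 L5←L4 L6←L0 L7←L0
Dom at joins:
  L1: preds {L0,L3}: {L0} ∩ {L0,L1,L3} = {L0}; idom=L0
  L4: preds {L0,L2}: {L0} ∩ {L0,L1,L2} = {L0}; idom=L0
  L6: preds {L3,L4,L5}: {L0,L1,L3} ∩ {L0,L4} ∩ {L0,L4,L5} = {L0}; idom=L0
  L7: preds {L4,L6}: {L0,L4} ∩ {L0,L6} = {L0}; idom=L0

DF derivation:
  join L1 pred L0: · stop@L0
  join L1 pred L3: L3→L1 stop@L0
  join L4 pred L0: · stop@L0
  join L4 pred L2: L2→L1 stop@L0
  join L6 pred L3: L3→L1 stop@L0
  join L6 pred L4: L4 stop@L0
  join L6 pred L5: L5→L4 stop@L0
  join L7 pred L4: L4 stop@L0
  join L7 pred L6: L6 stop@L0
  L0 → ∅
  L1 → {L1,L4,L6}
  L2 → {L4}
  L3 → {L1,L6}
  L4 → {L6,L7}
  L5 → {L6}
  L6 → {L7}
  L7 → ∅

φ for s: defs {L0,L1,L2,L3,L5}
  DF⁺ = {L1,L4,L6,L7}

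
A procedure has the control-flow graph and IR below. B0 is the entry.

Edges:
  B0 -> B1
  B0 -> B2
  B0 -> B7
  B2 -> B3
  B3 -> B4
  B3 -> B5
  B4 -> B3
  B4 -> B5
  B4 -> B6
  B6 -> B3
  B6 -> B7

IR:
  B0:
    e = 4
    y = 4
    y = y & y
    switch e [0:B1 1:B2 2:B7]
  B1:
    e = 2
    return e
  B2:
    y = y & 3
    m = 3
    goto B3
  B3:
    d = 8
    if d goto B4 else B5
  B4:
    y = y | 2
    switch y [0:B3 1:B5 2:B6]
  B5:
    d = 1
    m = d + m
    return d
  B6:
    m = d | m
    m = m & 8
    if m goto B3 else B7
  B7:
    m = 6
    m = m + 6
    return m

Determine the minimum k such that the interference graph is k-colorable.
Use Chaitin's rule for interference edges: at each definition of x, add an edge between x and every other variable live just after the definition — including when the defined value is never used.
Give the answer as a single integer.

Per-block:
  B0: def={e,y} ue=∅
  B1: def={e} ue=∅
  B2: def={m,y} ue={y}
  B3: def={d} ue=∅
  B4: def={y} ue={y}
  B5: def={d,m} ue={m}
  B6: def={m} ue={d,m}
  B7: def={m} ue=∅

Live sets:
  B0: in=∅ out={y}
  B1: in=∅ out=∅
  B2: in={y} out={m,y}
  B3: in={m,y} out={d,m,y}
  B4: in={d,m,y} out={d,m,y}
  B5: in={m} out=∅
  B6: in={d,m,y} out={m,y}
  B7: in=∅ out=∅

Conflict graph:
  d — {m,y}
  e — {y}
  m — {d,y}
  y — {d,e,m}

Chromatic number:
  lower bound: {d,m,y} mutually conflict ⇒ χ ≥ 3
  assign d→r1 e→r1 m→r2 y→r0 — no edge inside a register ⇒ χ ≤ 3
  χ = 3

Answer: 3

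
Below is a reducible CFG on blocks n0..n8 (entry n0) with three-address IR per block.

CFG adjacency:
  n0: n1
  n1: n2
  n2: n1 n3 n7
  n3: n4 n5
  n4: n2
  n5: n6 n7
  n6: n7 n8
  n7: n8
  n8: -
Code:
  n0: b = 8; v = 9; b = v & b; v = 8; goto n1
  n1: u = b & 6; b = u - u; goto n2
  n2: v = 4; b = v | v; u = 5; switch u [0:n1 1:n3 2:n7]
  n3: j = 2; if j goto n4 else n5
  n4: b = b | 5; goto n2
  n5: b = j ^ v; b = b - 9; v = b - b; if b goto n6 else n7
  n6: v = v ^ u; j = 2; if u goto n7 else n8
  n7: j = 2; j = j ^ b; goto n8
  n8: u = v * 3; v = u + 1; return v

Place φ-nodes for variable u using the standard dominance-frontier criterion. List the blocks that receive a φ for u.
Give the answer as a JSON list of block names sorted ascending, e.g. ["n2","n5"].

idom tree: n1←n0 n2←n1 n3←n2 n4←n3 n5←n3 n6←n5 n7←n2 n8←n2
Dom at joins:
  n1: preds {n0,n2}: {n0} ∩ {n0,n1,n2} = {n0}; idom=n0
  n2: preds {n1,n4}: {n0,n1} ∩ {n0,n1,n2,n3,n4} = {n0,n1}; idom=n1
  n7: preds {n2,n5,n6}: {n0,n1,n2} ∩ {n0,n1,n2,n3,n5} ∩ {n0,n1,n2,n3,n5,n6} = {n0,n1,n2}; idom=n2
  n8: preds {n6,n7}: {n0,n1,n2,n3,n5,n6} ∩ {n0,n1,n2,n7} = {n0,n1,n2}; idom=n2

Frontier:
  join n1 pred n0: · stop@n0
  join n1 pred n2: n2→n1 stop@n0
  join n2 pred n1: · stop@n1
  join n2 pred n4: n4→n3→n2 stop@n1
  join n7 pred n2: · stop@n2
  join n7 pred n5: n5→n3 stop@n2
  join n7 pred n6: n6→n5→n3 stop@n2
  join n8 pred n6: n6→n5→n3 stop@n2
  join n8 pred n7: n7 stop@n2
  n0 → ∅
  n1 → {n1}
  n2 → {n1,n2}
  n3 → {n2,n7,n8}
  n4 → {n2}
  n5 → {n7,n8}
  n6 → {n7,n8}
  n7 → {n8}
  n8 → ∅

φ for u: defs {n1,n2,n8}
  DF⁺ = {n1,n2}

Answer: ["n1", "n2"]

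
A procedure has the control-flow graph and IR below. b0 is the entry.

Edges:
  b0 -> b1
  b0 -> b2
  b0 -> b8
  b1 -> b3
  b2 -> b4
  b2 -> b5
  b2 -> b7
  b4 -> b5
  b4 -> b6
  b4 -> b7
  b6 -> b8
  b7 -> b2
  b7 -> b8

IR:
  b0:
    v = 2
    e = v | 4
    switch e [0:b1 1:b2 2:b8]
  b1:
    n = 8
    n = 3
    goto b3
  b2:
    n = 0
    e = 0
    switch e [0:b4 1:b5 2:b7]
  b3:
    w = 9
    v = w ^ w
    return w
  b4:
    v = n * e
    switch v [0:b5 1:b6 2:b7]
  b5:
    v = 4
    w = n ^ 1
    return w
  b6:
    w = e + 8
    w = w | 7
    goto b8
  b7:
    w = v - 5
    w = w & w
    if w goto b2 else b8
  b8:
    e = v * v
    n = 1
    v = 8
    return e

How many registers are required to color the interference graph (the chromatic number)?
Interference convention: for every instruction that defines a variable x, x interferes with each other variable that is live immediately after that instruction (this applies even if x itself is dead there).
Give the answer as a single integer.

Answer: 3

Analysis:
Block summaries:
  b0: {e,v} / ∅
  b1: {n} / ∅
  b2: {e,n} / ∅
  b3: {v,w} / ∅
  b4: {v} / {e,n}
  b5: {v,w} / {n}
  b6: {w} / {e}
  b7: {w} / {v}
  b8: {e,n,v} / {v}

Backward fixpoint:
  b0: in=∅ out={v}
  b1: in=∅ out=∅
  b2: in={v} out={e,n,v}
  b3: in=∅ out=∅
  b4: in={e,n} out={e,n,v}
  b5: in={n} out=∅
  b6: in={e,v} out={v}
  b7: in={v} out={v}
  b8: in={v} out=∅

Conflict graph:
  e: {n,v}
  n: {e,v}
  v: {e,n,w}
  w: {v}

Colouring:
  lower bound: {e,n,v} mutually conflict ⇒ χ ≥ 3
  3-colouring: r0={v}  r1={e,w}  r2={n}
  χ = 3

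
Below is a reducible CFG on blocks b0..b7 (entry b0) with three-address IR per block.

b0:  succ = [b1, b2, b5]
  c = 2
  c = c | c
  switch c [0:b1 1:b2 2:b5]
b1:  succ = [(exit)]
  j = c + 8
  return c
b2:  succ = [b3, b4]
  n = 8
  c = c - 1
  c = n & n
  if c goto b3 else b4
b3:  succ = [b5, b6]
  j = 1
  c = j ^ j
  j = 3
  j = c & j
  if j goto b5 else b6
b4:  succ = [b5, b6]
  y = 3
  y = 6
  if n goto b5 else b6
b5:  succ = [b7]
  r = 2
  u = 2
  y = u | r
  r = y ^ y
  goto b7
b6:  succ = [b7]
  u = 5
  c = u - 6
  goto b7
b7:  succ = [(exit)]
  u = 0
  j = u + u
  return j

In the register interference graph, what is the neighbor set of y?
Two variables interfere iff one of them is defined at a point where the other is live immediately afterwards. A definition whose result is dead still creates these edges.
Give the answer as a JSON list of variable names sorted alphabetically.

def/use:
  b0 def {c} use ∅
  b1 def {j} use {c}
  b2 def {c,n} use {c}
  b3 def {c,j} use ∅
  b4 def {y} use {n}
  b5 def {r,u,y} use ∅
  b6 def {c,u} use ∅
  b7 def {j,u} use ∅

Liveness:
  live b0: ∅→{c}
  live b1: {c}→∅
  live b2: {c}→{n}
  live b3: ∅→∅
  live b4: {n}→∅
  live b5: ∅→∅
  live b6: ∅→∅
  live b7: ∅→∅

Interference:
  c: {j,n}
  j: {c}
  n: {c,y}
  r: {u}
  u: {r}
  y: {n}

N(y) = ["n"]

Answer: ["n"]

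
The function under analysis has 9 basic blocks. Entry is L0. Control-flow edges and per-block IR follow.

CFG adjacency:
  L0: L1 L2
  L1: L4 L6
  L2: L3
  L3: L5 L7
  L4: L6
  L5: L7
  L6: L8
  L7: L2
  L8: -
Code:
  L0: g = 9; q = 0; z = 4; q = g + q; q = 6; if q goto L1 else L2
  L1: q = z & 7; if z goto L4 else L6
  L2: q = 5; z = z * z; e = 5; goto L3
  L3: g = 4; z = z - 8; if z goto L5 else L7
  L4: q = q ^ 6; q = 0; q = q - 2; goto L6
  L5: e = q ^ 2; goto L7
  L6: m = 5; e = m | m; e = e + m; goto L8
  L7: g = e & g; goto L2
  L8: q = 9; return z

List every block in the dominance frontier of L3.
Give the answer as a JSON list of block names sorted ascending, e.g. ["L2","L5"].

idom tree: L1←L0 L2←L0 L3←L2 L4←L1 L5←L3 L6←L1 L7←L3 L8←L6
Dom at joins:
  L2: preds {L0,L7}: {L0} ∩ {L0,L2,L3,L7} = {L0}; idom=L0
  L6: preds {L1,L4}: {L0,L1} ∩ {L0,L1,L4} = {L0,L1}; idom=L1
  L7: preds {L3,L5}: {L0,L2,L3} ∩ {L0,L2,L3,L5} = {L0,L2,L3}; idom=L3

Frontier:
  join L2 pred L0: · stop@L0
  join L2 pred L7: L7→L3→L2 stop@L0
  join L6 pred L1: · stop@L1
  join L6 pred L4: L4 stop@L1
  join L7 pred L3: · stop@L3
  join L7 pred L5: L5 stop@L3
  L0 → ∅
  L1 → ∅
  L2 → {L2}
  L3 → {L2}
  L4 → {L6}
  L5 → {L7}
  L6 → ∅
  L7 → {L2}
  L8 → ∅

DF(L3) = ["L2"]

Answer: ["L2"]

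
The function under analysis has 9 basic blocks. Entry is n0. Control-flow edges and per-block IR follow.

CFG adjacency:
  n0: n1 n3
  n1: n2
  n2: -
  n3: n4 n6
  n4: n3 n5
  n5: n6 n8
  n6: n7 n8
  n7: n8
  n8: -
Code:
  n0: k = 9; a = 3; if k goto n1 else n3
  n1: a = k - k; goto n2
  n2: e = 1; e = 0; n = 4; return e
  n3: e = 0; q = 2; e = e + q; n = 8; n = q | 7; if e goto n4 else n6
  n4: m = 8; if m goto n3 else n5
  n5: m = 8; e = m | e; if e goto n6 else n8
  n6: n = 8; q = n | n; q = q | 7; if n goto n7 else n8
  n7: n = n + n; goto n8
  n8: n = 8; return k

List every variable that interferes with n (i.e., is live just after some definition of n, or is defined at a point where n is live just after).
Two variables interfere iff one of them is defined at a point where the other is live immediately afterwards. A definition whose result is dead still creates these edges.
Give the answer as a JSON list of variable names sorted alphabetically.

Answer: ["e", "k", "q"]

Working:
Per-block:
  n0: def={a,k} ue=∅
  n1: def={a} ue={k}
  n2: def={e,n} ue=∅
  n3: def={e,n,q} ue=∅
  n4: def={m} ue=∅
  n5: def={e,m} ue={e}
  n6: def={n,q} ue=∅
  n7: def={n} ue={n}
  n8: def={n} ue={k}

Live sets:
  live n0: ∅→{k}
  live n1: {k}→∅
  live n2: ∅→∅
  live n3: {k}→{e,k}
  live n4: {e,k}→{e,k}
  live n5: {e,k}→{k}
  live n6: {k}→{k,n}
  live n7: {k,n}→{k}
  live n8: {k}→∅

Conflict graph:
  a↔{k}
  e↔{k,m,n,q}
  k↔{a,e,m,n,q}
  m↔{e,k}
  n↔{e,k,q}
  q↔{e,k,n}

N(n) = ["e", "k", "q"]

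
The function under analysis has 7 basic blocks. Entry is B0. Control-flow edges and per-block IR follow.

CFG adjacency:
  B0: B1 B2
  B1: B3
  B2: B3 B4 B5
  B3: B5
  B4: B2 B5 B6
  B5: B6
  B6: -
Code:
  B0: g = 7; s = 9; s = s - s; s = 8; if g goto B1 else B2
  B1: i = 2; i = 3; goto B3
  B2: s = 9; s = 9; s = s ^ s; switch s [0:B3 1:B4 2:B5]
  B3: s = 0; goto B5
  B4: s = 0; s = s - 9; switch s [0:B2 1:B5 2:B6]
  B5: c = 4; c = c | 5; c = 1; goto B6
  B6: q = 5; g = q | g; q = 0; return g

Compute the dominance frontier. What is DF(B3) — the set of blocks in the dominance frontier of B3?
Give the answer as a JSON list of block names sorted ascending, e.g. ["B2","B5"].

idom tree: B1←B0 B2←B0 B3←B0 B4←B2 B5←B0 B6←B0
Join-block Dom:
  B2: preds {B0,B4}: {B0} ∩ {B0,B2,B4} = {B0}; idom=B0
  B3: preds {B1,B2}: {B0,B1} ∩ {B0,B2} = {B0}; idom=B0
  B5: preds {B2,B3,B4}: {B0,B2} ∩ {B0,B3} ∩ {B0,B2,B4} = {B0}; idom=B0
  B6: preds {B4,B5}: {B0,B2,B4} ∩ {B0,B5} = {B0}; idom=B0

DF derivation:
  B2←B0: walk · to B0
  B2←B4: walk B4→B2 to B0
  B3←B1: walk B1 to B0
  B3←B2: walk B2 to B0
  B5←B2: walk B2 to B0
  B5←B3: walk B3 to B0
  B5←B4: walk B4→B2 to B0
  B6←B4: walk B4→B2 to B0
  B6←B5: walk B5 to B0
  B0: DF=∅
  B1: DF={B3}
  B2: DF={B2,B3,B5,B6}
  B3: DF={B5}
  B4: DF={B2,B5,B6}
  B5: DF={B6}
  B6: DF=∅

DF(B3) = ["B5"]

Answer: ["B5"]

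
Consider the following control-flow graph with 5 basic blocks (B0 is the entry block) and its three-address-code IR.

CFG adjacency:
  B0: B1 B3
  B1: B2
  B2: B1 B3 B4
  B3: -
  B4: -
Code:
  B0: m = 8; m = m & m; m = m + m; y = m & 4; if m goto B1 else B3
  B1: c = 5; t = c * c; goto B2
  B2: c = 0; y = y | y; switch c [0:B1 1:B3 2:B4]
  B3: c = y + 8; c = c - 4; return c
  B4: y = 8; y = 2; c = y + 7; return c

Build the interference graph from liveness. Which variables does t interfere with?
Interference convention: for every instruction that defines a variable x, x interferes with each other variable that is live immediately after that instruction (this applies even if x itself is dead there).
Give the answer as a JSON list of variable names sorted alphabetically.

Block summaries:
  B0 def {m,y} use ∅
  B1 def {c,t} use ∅
  B2 def {c,y} use {y}
  B3 def {c} use {y}
  B4 def {c,y} use ∅

Live sets:
  B0 li=∅ lo={y}
  B1 li={y} lo={y}
  B2 li={y} lo={y}
  B3 li={y} lo=∅
  B4 li=∅ lo=∅

Conflict graph:
  c↔{y}
  m↔{y}
  t↔{y}
  y↔{c,m,t}

N(t) = ["y"]

Answer: ["y"]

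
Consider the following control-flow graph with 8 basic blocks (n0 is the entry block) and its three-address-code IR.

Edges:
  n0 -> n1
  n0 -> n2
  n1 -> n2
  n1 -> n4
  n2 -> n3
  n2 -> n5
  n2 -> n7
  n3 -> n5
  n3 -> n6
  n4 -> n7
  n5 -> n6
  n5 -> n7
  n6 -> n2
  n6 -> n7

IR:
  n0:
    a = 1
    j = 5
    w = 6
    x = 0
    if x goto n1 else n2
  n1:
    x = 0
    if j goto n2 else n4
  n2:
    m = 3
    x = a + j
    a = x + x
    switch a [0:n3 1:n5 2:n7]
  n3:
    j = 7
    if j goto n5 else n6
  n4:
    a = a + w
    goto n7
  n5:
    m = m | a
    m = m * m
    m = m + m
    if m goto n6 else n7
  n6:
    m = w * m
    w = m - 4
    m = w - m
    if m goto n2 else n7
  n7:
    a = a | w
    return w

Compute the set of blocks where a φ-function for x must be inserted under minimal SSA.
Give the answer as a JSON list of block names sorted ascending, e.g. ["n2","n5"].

idom tree: n1←n0 n2←n0 n3←n2 n4←n1 n5←n2 n6←n2 n7←n0
Dom∩ at merges:
  n2: preds {n0,n1,n6}: {n0} ∩ {n0,n1} ∩ {n0,n2,n6} = {n0}; idom=n0
  n5: preds {n2,n3}: {n0,n2} ∩ {n0,n2,n3} = {n0,n2}; idom=n2
  n6: preds {n3,n5}: {n0,n2,n3} ∩ {n0,n2,n5} = {n0,n2}; idom=n2
  n7: preds {n2,n4,n5,n6}: {n0,n2} ∩ {n0,n1,n4} ∩ {n0,n2,n5} ∩ {n0,n2,n6} = {n0}; idom=n0

Frontier:
  join n2 pred n0: · stop@n0
  join n2 pred n1: n1 stop@n0
  join n2 pred n6: n6→n2 stop@n0
  join n5 pred n2: · stop@n2
  join n5 pred n3: n3 stop@n2
  join n6 pred n3: n3 stop@n2
  join n6 pred n5: n5 stop@n2
  join n7 pred n2: n2 stop@n0
  join n7 pred n4: n4→n1 stop@n0
  join n7 pred n5: n5→n2 stop@n0
  join n7 pred n6: n6→n2 stop@n0
  n0: DF=∅
  n1: DF={n2,n7}
  n2: DF={n2,n7}
  n3: DF={n5,n6}
  n4: DF={n7}
  n5: DF={n6,n7}
  n6: DF={n2,n7}
  n7: DF=∅

φ for x: defs {n0,n1,n2}
  DF⁺ = {n2,n7}

Answer: ["n2", "n7"]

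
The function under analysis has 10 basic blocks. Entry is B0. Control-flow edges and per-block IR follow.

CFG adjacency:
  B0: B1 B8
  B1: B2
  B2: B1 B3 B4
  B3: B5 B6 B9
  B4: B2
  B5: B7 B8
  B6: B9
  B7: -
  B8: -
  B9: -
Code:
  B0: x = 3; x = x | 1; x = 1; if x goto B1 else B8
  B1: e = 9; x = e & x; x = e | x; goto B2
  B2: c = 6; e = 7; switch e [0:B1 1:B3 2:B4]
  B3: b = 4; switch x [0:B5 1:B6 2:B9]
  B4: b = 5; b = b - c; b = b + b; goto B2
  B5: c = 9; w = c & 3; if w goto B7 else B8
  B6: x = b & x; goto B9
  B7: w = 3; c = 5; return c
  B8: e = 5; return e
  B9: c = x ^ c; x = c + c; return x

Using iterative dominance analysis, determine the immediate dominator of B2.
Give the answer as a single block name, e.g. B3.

Answer: B1

Derivation:
idom tree: B1←B0 B2←B1 B3←B2 B4←B2 B5←B3 B6←B3 B7←B5 B8←B0 B9←B3
Dom∩ at merges:
  B1: preds {B0,B2}: {B0} ∩ {B0,B1,B2} = {B0}; idom=B0
  B2: preds {B1,B4}: {B0,B1} ∩ {B0,B1,B2,B4} = {B0,B1}; idom=B1
  B8: preds {B0,B5}: {B0} ∩ {B0,B1,B2,B3,B5} = {B0}; idom=B0
  B9: preds {B3,B6}: {B0,B1,B2,B3} ∩ {B0,B1,B2,B3,B6} = {B0,B1,B2,B3}; idom=B3

idom(B2) = B1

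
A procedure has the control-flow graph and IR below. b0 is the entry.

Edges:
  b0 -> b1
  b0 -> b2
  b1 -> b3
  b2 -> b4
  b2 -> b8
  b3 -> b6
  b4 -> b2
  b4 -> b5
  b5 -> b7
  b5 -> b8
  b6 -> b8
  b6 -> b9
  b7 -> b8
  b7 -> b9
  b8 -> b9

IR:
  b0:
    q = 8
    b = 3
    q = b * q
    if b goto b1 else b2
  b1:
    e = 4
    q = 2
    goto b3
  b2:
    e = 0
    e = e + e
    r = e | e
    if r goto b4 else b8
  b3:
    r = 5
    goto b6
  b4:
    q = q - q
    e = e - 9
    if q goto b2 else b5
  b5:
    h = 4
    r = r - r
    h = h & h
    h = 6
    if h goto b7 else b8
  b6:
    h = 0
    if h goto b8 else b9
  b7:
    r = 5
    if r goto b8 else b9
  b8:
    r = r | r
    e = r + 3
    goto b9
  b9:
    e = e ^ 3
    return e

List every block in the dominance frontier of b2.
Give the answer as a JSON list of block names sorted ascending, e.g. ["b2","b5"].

idom tree: b1←b0 b2←b0 b3←b1 b4←b2 b5←b4 b6←b3 b7←b5 b8←b0 b9←b0
Dom∩ at merges:
  b2: preds {b0,b4}: {b0} ∩ {b0,b2,b4} = {b0}; idom=b0
  b8: preds {b2,b5,b6,b7}: {b0,b2} ∩ {b0,b2,b4,b5} ∩ {b0,b1,b3,b6} ∩ {b0,b2,b4,b5,b7} = {b0}; idom=b0
  b9: preds {b6,b7,b8}: {b0,b1,b3,b6} ∩ {b0,b2,b4,b5,b7} ∩ {b0,b8} = {b0}; idom=b0

DF walk-up:
  join b2 pred b0: · stop@b0
  join b2 pred b4: b4→b2 stop@b0
  join b8 pred b2: b2 stop@b0
  join b8 pred b5: b5→b4→b2 stop@b0
  join b8 pred b6: b6→b3→b1 stop@b0
  join b8 pred b7: b7→b5→b4→b2 stop@b0
  join b9 pred b6: b6→b3→b1 stop@b0
  join b9 pred b7: b7→b5→b4→b2 stop@b0
  join b9 pred b8: b8 stop@b0
  DF(b0)=∅
  DF(b1)={b8,b9}
  DF(b2)={b2,b8,b9}
  DF(b3)={b8,b9}
  DF(b4)={b2,b8,b9}
  DF(b5)={b8,b9}
  DF(b6)={b8,b9}
  DF(b7)={b8,b9}
  DF(b8)={b9}
  DF(b9)=∅

DF(b2) = ["b2", "b8", "b9"]

Answer: ["b2", "b8", "b9"]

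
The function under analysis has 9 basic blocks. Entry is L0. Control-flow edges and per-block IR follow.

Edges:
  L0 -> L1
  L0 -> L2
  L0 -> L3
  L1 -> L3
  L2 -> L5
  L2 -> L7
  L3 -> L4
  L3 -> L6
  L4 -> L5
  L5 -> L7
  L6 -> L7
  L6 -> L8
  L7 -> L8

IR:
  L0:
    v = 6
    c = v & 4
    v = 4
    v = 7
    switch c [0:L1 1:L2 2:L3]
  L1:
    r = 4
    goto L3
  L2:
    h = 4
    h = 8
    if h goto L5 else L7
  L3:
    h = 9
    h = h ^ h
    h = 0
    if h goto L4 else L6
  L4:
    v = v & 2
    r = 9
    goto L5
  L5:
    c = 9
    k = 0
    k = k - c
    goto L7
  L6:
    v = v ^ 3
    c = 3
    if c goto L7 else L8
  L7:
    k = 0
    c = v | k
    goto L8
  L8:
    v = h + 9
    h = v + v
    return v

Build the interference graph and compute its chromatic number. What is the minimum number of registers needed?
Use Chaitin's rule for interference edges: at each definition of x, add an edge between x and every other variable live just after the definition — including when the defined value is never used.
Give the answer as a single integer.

def/use:
  L0: {c,v} / ∅
  L1: {r} / ∅
  L2: {h} / ∅
  L3: {h} / ∅
  L4: {r,v} / {v}
  L5: {c,k} / ∅
  L6: {c,v} / {v}
  L7: {c,k} / {v}
  L8: {h,v} / {h}

Live sets:
  live L0: ∅→{v}
  live L1: {v}→{v}
  live L2: {v}→{h,v}
  live L3: {v}→{h,v}
  live L4: {h,v}→{h,v}
  live L5: {h,v}→{h,v}
  live L6: {h,v}→{h,v}
  live L7: {h,v}→{h}
  live L8: {h}→∅

Interfere edges:
  c — {h,k,v}
  h — {c,k,r,v}
  k — {c,h,v}
  r — {h,v}
  v — {c,h,k,r}

Chromatic number:
  lower bound: {c,h,k,v} mutually conflict ⇒ χ ≥ 4
  assign c→r2 h→r0 k→r3 r→r2 v→r1 — no edge inside a register ⇒ χ ≤ 4
  χ = 4

Answer: 4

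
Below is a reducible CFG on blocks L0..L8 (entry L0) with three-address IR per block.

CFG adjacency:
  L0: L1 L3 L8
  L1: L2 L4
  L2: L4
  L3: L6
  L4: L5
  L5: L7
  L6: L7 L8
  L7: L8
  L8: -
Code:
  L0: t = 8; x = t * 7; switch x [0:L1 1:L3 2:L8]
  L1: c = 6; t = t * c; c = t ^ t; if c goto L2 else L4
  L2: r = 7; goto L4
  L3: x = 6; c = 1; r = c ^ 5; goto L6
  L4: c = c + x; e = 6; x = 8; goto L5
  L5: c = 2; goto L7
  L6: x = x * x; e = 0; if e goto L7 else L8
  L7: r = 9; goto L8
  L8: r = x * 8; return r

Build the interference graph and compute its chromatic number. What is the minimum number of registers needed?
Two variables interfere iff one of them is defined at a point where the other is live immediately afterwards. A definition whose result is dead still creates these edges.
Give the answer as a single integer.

Block summaries:
  L0: {t,x} / ∅
  L1: {c,t} / {t}
  L2: {r} / ∅
  L3: {c,r,x} / ∅
  L4: {c,e,x} / {c,x}
  L5: {c} / ∅
  L6: {e,x} / {x}
  L7: {r} / ∅
  L8: {r} / {x}

Live sets:
  live L0: ∅→{t,x}
  live L1: {t,x}→{c,x}
  live L2: {c,x}→{c,x}
  live L3: ∅→{x}
  live L4: {c,x}→{x}
  live L5: {x}→{x}
  live L6: {x}→{x}
  live L7: {x}→{x}
  live L8: {x}→∅

Interfere edges:
  c: {r,t,x}
  e: {x}
  r: {c,x}
  t: {c,x}
  x: {c,e,r,t}

Registers:
  lower bound: {c,r,x} mutually conflict ⇒ χ ≥ 3
  3-colouring: c0={x}  c1={c,e}  c2={r,t}
  χ = 3

Answer: 3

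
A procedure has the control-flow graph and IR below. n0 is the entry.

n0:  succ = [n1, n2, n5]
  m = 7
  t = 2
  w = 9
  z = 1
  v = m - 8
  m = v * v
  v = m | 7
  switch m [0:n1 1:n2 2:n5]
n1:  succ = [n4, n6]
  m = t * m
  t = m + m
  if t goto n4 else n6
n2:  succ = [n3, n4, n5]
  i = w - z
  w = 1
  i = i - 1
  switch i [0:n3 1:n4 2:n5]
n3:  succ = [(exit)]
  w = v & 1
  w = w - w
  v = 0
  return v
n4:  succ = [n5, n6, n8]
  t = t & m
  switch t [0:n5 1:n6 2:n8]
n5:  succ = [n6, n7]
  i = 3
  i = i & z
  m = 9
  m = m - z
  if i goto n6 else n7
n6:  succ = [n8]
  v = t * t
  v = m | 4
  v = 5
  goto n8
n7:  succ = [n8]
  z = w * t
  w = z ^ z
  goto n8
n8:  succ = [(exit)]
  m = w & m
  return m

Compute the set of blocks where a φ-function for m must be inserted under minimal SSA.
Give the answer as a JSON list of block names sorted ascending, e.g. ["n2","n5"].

idom tree: n1←n0 n2←n0 n3←n2 n4←n0 n5←n0 n6←n0 n7←n5 n8←n0
Join-block Dom:
  n4: preds {n1,n2}: {n0,n1} ∩ {n0,n2} = {n0}; idom=n0
  n5: preds {n0,n2,n4}: {n0} ∩ {n0,n2} ∩ {n0,n4} = {n0}; idom=n0
  n6: preds {n1,n4,n5}: {n0,n1} ∩ {n0,n4} ∩ {n0,n5} = {n0}; idom=n0
  n8: preds {n4,n6,n7}: {n0,n4} ∩ {n0,n6} ∩ {n0,n5,n7} = {n0}; idom=n0

DF derivation:
  join n4 pred n1: n1 stop@n0
  join n4 pred n2: n2 stop@n0
  join n5 pred n0: · stop@n0
  join n5 pred n2: n2 stop@n0
  join n5 pred n4: n4 stop@n0
  join n6 pred n1: n1 stop@n0
  join n6 pred n4: n4 stop@n0
  join n6 pred n5: n5 stop@n0
  join n8 pred n4: n4 stop@n0
  join n8 pred n6: n6 stop@n0
  join n8 pred n7: n7→n5 stop@n0
  n0: DF=∅
  n1: DF={n4,n6}
  n2: DF={n4,n5}
  n3: DF=∅
  n4: DF={n5,n6,n8}
  n5: DF={n6,n8}
  n6: DF={n8}
  n7: DF={n8}
  n8: DF=∅

φ for m: defs {n0,n1,n5,n8}
  DF⁺ = {n4,n5,n6,n8}

Answer: ["n4", "n5", "n6", "n8"]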